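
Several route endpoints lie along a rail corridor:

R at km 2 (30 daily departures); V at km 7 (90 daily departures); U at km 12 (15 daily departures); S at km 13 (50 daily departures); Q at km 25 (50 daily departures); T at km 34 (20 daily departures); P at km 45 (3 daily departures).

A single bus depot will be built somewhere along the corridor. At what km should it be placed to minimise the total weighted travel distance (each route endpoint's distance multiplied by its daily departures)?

x = 12

For a sum of weighted absolute distances on a line, the optimum is the weighted median (not the mean). Total weight W = 258; half-weight = 129.
Sort by position and accumulate weight:
  km 2 (R, w=30) → cum 30
  km 7 (V, w=90) → cum 120
  km 12 (U, w=15) → cum 135  ≥ 129 → median here
  km 13 (S, w=50) → cum 185
  km 25 (Q, w=50) → cum 235
  km 34 (T, w=20) → cum 255
  km 45 (P, w=3) → cum 258
Optimal location: km 12.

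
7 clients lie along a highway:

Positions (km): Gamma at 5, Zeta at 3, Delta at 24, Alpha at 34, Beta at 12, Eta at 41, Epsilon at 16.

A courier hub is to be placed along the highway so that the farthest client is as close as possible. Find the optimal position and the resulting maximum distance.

The 1-center on a line is the midpoint of the two extreme points: leftmost at 3, rightmost at 41.
Optimal location = (3 + 41)/2 = 22; maximum distance = (41 − 3)/2 = 19.

location 22, max distance 19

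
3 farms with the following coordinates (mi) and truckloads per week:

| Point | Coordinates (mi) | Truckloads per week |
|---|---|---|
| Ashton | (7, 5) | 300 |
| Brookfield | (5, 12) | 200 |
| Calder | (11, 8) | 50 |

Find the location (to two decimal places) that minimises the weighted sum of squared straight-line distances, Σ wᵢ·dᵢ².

(6.64, 7.82)

The minimiser of Σwᵢ‖p−pᵢ‖² is the weighted centroid p* = (Σwᵢpᵢ)/(Σwᵢ).
Σwᵢ = 550.
Σwᵢxᵢ = 300·7 + 200·5 + 50·11 = 3650.
Σwᵢyᵢ = 300·5 + 200·12 + 50·8 = 4300.
x* = 3650/550 = 6.64, y* = 4300/550 = 7.82.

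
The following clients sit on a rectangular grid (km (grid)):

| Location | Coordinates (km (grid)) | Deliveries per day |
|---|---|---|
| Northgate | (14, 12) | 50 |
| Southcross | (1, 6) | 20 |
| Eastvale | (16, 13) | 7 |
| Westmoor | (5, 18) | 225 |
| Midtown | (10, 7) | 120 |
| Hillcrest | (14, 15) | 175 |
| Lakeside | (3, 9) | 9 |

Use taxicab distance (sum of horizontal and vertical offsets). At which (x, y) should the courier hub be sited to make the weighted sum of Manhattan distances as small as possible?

Manhattan distance separates: Σwᵢ(|x−xᵢ|+|y−yᵢ|) = Σwᵢ|x−xᵢ| + Σwᵢ|y−yᵢ|, so x and y are optimised independently as 1-D weighted medians.
Total weight W = 606; half = 303.
x-coordinate, sorted with cumulative weight:
  x=1 (Southcross, w=20) cum 20
  x=3 (Lakeside, w=9) cum 29
  x=5 (Westmoor, w=225) cum 254
  x=10 (Midtown, w=120) cum 374  ← median
  x=14 (Northgate, w=50) cum 424
  x=14 (Hillcrest, w=175) cum 599
  x=16 (Eastvale, w=7) cum 606
⇒ x* = 10
y-coordinate, sorted with cumulative weight:
  y=6 (Southcross, w=20) cum 20
  y=7 (Midtown, w=120) cum 140
  y=9 (Lakeside, w=9) cum 149
  y=12 (Northgate, w=50) cum 199
  y=13 (Eastvale, w=7) cum 206
  y=15 (Hillcrest, w=175) cum 381  ← median
  y=18 (Westmoor, w=225) cum 606
⇒ y* = 15

(10, 15)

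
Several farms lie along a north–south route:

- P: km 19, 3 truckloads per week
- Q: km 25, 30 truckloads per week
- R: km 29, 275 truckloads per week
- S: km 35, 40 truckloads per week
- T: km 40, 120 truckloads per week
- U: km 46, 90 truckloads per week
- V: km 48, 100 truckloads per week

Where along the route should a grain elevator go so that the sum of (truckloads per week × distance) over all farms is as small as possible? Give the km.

x = 35

For a sum of weighted absolute distances on a line, the optimum is the weighted median (not the mean). Total weight W = 658; half-weight = 329.
Sort by position and accumulate weight:
  km 19 (P, w=3) → cum 3
  km 25 (Q, w=30) → cum 33
  km 29 (R, w=275) → cum 308
  km 35 (S, w=40) → cum 348  ≥ 329 → median here
  km 40 (T, w=120) → cum 468
  km 46 (U, w=90) → cum 558
  km 48 (V, w=100) → cum 658
Optimal location: km 35.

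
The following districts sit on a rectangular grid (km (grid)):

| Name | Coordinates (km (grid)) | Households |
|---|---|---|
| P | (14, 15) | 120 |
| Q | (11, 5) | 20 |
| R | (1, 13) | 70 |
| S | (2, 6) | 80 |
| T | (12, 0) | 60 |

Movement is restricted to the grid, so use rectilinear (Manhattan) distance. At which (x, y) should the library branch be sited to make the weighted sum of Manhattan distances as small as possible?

Manhattan distance separates: Σwᵢ(|x−xᵢ|+|y−yᵢ|) = Σwᵢ|x−xᵢ| + Σwᵢ|y−yᵢ|, so x and y are optimised independently as 1-D weighted medians.
Total weight W = 350; half = 175.
x-coordinate, sorted with cumulative weight:
  x=1 (R, w=70) cum 70
  x=2 (S, w=80) cum 150
  x=11 (Q, w=20) cum 170
  x=12 (T, w=60) cum 230  ← median
  x=14 (P, w=120) cum 350
⇒ x* = 12
y-coordinate, sorted with cumulative weight:
  y=0 (T, w=60) cum 60
  y=5 (Q, w=20) cum 80
  y=6 (S, w=80) cum 160
  y=13 (R, w=70) cum 230  ← median
  y=15 (P, w=120) cum 350
⇒ y* = 13

(12, 13)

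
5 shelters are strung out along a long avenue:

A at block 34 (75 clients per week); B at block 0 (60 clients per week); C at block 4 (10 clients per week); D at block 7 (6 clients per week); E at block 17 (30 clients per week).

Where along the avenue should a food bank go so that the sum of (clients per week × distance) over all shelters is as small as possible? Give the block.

For a sum of weighted absolute distances on a line, the optimum is the weighted median (not the mean). Total weight W = 181; half-weight = 90.5.
Sort by position and accumulate weight:
  block 0 (B, w=60) → cum 60
  block 4 (C, w=10) → cum 70
  block 7 (D, w=6) → cum 76
  block 17 (E, w=30) → cum 106  ≥ 90.5 → median here
  block 34 (A, w=75) → cum 181
Optimal location: block 17.

x = 17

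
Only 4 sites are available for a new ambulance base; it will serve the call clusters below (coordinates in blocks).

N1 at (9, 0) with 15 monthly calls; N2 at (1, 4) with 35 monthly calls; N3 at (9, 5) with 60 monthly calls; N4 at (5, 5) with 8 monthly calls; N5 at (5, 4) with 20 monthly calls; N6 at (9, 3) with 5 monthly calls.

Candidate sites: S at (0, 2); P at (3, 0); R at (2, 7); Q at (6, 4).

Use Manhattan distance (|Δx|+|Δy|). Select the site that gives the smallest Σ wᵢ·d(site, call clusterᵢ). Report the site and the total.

Total weighted distance at each candidate:
  S (0, 2): total = 1244
  P (3, 0): total = 1181
  R (2, 7): total = 1105
  Q (6, 4): total = 576
Minimum is at Q with total 576 blocks.

Q, total 576 blocks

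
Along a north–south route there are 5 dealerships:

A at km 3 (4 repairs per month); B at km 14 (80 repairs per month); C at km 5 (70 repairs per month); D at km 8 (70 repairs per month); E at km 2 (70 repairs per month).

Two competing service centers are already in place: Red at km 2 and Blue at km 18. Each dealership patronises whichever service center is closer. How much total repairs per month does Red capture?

The indifferent point is the midpoint (2+18)/2 = 10; dealerships left of it (closer to Red at 2) go to Red, those right go to Blue.
  E at 2 (w=70) → Red
  A at 3 (w=4) → Red
  C at 5 (w=70) → Red
  D at 8 (w=70) → Red
  B at 14 (w=80) → Blue
Red captures 214; Blue captures 80.

214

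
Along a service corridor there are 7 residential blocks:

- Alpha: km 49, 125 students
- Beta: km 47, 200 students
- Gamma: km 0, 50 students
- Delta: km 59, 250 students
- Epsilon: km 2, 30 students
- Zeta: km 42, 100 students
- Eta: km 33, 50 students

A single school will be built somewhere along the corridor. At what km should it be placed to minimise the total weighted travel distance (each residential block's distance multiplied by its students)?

x = 47

For a sum of weighted absolute distances on a line, the optimum is the weighted median (not the mean). Total weight W = 805; half-weight = 402.5.
Sort by position and accumulate weight:
  km 0 (Gamma, w=50) → cum 50
  km 2 (Epsilon, w=30) → cum 80
  km 33 (Eta, w=50) → cum 130
  km 42 (Zeta, w=100) → cum 230
  km 47 (Beta, w=200) → cum 430  ≥ 402.5 → median here
  km 49 (Alpha, w=125) → cum 555
  km 59 (Delta, w=250) → cum 805
Optimal location: km 47.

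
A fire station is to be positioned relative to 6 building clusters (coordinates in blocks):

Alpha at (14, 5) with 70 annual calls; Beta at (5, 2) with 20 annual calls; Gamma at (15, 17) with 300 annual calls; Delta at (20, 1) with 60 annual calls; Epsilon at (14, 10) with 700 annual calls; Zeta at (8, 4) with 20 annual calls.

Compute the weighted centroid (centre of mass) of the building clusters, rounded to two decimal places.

The minimiser of Σwᵢ‖p−pᵢ‖² is the weighted centroid p* = (Σwᵢpᵢ)/(Σwᵢ).
Σwᵢ = 1170.
Σwᵢxᵢ = 70·14 + 20·5 + 300·15 + 60·20 + 700·14 + 20·8 = 16740.
Σwᵢyᵢ = 70·5 + 20·2 + 300·17 + 60·1 + 700·10 + 20·4 = 12630.
x* = 16740/1170 = 14.31, y* = 12630/1170 = 10.79.

(14.31, 10.79)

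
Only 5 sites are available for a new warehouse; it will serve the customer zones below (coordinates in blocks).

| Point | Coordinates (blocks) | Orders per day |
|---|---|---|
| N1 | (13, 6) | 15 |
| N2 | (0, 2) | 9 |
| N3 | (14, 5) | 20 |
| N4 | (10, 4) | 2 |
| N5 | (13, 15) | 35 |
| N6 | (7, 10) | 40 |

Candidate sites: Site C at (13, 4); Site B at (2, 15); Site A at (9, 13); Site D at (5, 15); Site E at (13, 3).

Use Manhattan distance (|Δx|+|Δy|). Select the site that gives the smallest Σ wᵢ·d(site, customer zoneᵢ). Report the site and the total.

Site A, total 1035 blocks

Total weighted distance at each candidate:
  Site C (13, 4): total = 1076
  Site B (2, 15): total = 1698
  Site A (9, 13): total = 1035
  Site D (5, 15): total = 1389
  Site E (13, 3): total = 1179
Minimum is at Site A with total 1035 blocks.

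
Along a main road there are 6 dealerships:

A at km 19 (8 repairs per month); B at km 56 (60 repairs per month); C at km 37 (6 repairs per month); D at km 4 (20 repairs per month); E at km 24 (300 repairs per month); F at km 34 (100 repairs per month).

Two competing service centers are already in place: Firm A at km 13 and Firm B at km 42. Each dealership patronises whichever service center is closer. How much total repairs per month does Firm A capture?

The indifferent point is the midpoint (13+42)/2 = 27.5; dealerships left of it (closer to Firm A at 13) go to Firm A, those right go to Firm B.
  D at 4 (w=20) → Firm A
  A at 19 (w=8) → Firm A
  E at 24 (w=300) → Firm A
  F at 34 (w=100) → Firm B
  C at 37 (w=6) → Firm B
  B at 56 (w=60) → Firm B
Firm A captures 328; Firm B captures 166.

328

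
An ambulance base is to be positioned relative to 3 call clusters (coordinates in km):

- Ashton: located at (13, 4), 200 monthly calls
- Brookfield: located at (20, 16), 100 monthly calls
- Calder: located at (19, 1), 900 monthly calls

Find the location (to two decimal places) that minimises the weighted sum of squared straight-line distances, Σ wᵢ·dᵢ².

The minimiser of Σwᵢ‖p−pᵢ‖² is the weighted centroid p* = (Σwᵢpᵢ)/(Σwᵢ).
Σwᵢ = 1200.
Σwᵢxᵢ = 200·13 + 100·20 + 900·19 = 21700.
Σwᵢyᵢ = 200·4 + 100·16 + 900·1 = 3300.
x* = 21700/1200 = 18.08, y* = 3300/1200 = 2.75.

(18.08, 2.75)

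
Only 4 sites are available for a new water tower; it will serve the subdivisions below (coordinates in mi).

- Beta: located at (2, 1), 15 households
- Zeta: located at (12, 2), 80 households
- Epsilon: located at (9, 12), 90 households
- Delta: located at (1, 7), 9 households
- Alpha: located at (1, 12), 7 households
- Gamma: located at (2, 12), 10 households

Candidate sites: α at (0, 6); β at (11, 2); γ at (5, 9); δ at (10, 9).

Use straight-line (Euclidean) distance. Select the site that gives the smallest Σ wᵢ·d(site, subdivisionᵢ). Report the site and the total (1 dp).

Total weighted distance at each candidate:
  α (0, 6): total = 2184.8
  β (11, 2): total = 1467.8
  γ (5, 9): total = 1487.8
  δ (10, 9): total = 1271.5
Minimum is at δ with total 1271.5 mi.

δ, total 1271.5 mi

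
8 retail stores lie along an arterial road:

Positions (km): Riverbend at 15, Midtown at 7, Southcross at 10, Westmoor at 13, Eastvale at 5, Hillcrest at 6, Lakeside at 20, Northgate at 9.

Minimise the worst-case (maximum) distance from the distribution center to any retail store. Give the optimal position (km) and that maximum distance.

location 12.5, max distance 7.5

The 1-center on a line is the midpoint of the two extreme points: leftmost at 5, rightmost at 20.
Optimal location = (5 + 20)/2 = 12.5; maximum distance = (20 − 5)/2 = 7.5.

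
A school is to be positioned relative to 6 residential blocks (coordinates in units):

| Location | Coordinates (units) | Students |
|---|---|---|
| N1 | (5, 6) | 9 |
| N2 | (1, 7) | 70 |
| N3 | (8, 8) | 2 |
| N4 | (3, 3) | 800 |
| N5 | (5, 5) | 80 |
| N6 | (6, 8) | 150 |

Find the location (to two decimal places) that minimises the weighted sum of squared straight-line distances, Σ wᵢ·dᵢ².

The minimiser of Σwᵢ‖p−pᵢ‖² is the weighted centroid p* = (Σwᵢpᵢ)/(Σwᵢ).
Σwᵢ = 1111.
Σwᵢxᵢ = 9·5 + 70·1 + 2·8 + 800·3 + 80·5 + 150·6 = 3831.
Σwᵢyᵢ = 9·6 + 70·7 + 2·8 + 800·3 + 80·5 + 150·8 = 4560.
x* = 3831/1111 = 3.45, y* = 4560/1111 = 4.10.

(3.45, 4.10)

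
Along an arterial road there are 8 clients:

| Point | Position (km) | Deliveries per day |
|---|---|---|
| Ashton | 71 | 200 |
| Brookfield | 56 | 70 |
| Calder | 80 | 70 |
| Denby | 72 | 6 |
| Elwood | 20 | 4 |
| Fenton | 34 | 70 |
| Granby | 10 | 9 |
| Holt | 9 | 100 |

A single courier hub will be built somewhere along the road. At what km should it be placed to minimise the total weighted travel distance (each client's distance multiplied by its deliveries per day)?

x = 71

For a sum of weighted absolute distances on a line, the optimum is the weighted median (not the mean). Total weight W = 529; half-weight = 264.5.
Sort by position and accumulate weight:
  km 9 (Holt, w=100) → cum 100
  km 10 (Granby, w=9) → cum 109
  km 20 (Elwood, w=4) → cum 113
  km 34 (Fenton, w=70) → cum 183
  km 56 (Brookfield, w=70) → cum 253
  km 71 (Ashton, w=200) → cum 453  ≥ 264.5 → median here
  km 72 (Denby, w=6) → cum 459
  km 80 (Calder, w=70) → cum 529
Optimal location: km 71.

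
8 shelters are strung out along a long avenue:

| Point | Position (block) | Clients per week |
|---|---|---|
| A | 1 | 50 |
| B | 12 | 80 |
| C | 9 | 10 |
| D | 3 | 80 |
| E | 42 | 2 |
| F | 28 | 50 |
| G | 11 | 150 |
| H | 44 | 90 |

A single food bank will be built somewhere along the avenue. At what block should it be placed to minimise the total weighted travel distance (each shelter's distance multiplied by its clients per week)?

For a sum of weighted absolute distances on a line, the optimum is the weighted median (not the mean). Total weight W = 512; half-weight = 256.
Sort by position and accumulate weight:
  block 1 (A, w=50) → cum 50
  block 3 (D, w=80) → cum 130
  block 9 (C, w=10) → cum 140
  block 11 (G, w=150) → cum 290  ≥ 256 → median here
  block 12 (B, w=80) → cum 370
  block 28 (F, w=50) → cum 420
  block 42 (E, w=2) → cum 422
  block 44 (H, w=90) → cum 512
Optimal location: block 11.

x = 11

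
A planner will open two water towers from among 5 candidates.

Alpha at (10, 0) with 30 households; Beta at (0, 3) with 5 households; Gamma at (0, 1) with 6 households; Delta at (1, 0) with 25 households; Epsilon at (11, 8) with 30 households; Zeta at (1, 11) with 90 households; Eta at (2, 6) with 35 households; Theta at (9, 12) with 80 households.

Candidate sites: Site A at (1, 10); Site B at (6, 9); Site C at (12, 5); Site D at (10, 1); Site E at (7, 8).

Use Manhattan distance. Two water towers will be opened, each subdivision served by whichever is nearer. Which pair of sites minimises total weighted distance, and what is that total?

{Site A, Site E}, total 1545

Evaluate every pair (each demand assigned to the nearer of the two):
  {Site A, Site E}: total = 1545
  {Site A, Site B}: total = 1665
  {Site A, Site D}: total = 1685
  {Site A, Site C}: total = 1745
  {Site B, Site D}: total = 1935
  {Site D, Site E}: total = 2055
  {Site B, Site C}: total = 2179
  {Site B, Site E}: total = 2299
  {Site C, Site E}: total = 2359
  {Site C, Site D}: total = 3235
Best pair: {Site A, Site E} with total 1545.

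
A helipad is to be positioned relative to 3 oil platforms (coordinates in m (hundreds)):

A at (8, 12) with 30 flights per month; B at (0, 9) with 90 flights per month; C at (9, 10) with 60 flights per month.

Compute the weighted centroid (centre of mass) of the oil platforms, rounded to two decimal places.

(4.33, 9.83)

The minimiser of Σwᵢ‖p−pᵢ‖² is the weighted centroid p* = (Σwᵢpᵢ)/(Σwᵢ).
Σwᵢ = 180.
Σwᵢxᵢ = 30·8 + 90·0 + 60·9 = 780.
Σwᵢyᵢ = 30·12 + 90·9 + 60·10 = 1770.
x* = 780/180 = 4.33, y* = 1770/180 = 9.83.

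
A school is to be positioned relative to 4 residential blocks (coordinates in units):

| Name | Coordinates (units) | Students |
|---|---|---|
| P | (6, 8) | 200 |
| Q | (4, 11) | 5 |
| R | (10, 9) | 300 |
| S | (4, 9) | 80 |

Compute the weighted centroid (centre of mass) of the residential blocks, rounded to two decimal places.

(7.76, 8.68)

The minimiser of Σwᵢ‖p−pᵢ‖² is the weighted centroid p* = (Σwᵢpᵢ)/(Σwᵢ).
Σwᵢ = 585.
Σwᵢxᵢ = 200·6 + 5·4 + 300·10 + 80·4 = 4540.
Σwᵢyᵢ = 200·8 + 5·11 + 300·9 + 80·9 = 5075.
x* = 4540/585 = 7.76, y* = 5075/585 = 8.68.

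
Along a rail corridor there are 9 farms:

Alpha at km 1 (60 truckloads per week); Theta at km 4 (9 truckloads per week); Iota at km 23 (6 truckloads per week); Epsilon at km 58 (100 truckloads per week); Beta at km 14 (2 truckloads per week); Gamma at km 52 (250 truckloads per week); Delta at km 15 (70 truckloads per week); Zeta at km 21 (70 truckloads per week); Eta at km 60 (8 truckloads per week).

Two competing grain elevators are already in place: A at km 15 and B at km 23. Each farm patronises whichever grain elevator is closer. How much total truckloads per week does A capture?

141

The indifferent point is the midpoint (15+23)/2 = 19; farms left of it (closer to A at 15) go to A, those right go to B.
  Alpha at 1 (w=60) → A
  Theta at 4 (w=9) → A
  Beta at 14 (w=2) → A
  Delta at 15 (w=70) → A
  Zeta at 21 (w=70) → B
  Iota at 23 (w=6) → B
  Gamma at 52 (w=250) → B
  Epsilon at 58 (w=100) → B
  Eta at 60 (w=8) → B
A captures 141; B captures 434.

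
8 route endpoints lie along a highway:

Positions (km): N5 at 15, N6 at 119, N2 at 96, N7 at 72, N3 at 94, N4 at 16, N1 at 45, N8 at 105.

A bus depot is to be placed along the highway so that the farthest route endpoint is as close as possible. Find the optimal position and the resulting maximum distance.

The 1-center on a line is the midpoint of the two extreme points: leftmost at 15, rightmost at 119.
Optimal location = (15 + 119)/2 = 67; maximum distance = (119 − 15)/2 = 52.

location 67, max distance 52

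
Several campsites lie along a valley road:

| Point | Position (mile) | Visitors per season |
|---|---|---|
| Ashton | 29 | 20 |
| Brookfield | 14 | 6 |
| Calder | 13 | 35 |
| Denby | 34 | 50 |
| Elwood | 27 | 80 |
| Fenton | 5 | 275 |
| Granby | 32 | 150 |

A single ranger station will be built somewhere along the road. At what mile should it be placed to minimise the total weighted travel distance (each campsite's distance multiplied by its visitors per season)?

x = 13

For a sum of weighted absolute distances on a line, the optimum is the weighted median (not the mean). Total weight W = 616; half-weight = 308.
Sort by position and accumulate weight:
  mile 5 (Fenton, w=275) → cum 275
  mile 13 (Calder, w=35) → cum 310  ≥ 308 → median here
  mile 14 (Brookfield, w=6) → cum 316
  mile 27 (Elwood, w=80) → cum 396
  mile 29 (Ashton, w=20) → cum 416
  mile 32 (Granby, w=150) → cum 566
  mile 34 (Denby, w=50) → cum 616
Optimal location: mile 13.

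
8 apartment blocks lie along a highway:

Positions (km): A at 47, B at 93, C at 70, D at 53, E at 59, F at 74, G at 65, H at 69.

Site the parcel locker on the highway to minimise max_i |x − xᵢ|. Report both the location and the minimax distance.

The 1-center on a line is the midpoint of the two extreme points: leftmost at 47, rightmost at 93.
Optimal location = (47 + 93)/2 = 70; maximum distance = (93 − 47)/2 = 23.

location 70, max distance 23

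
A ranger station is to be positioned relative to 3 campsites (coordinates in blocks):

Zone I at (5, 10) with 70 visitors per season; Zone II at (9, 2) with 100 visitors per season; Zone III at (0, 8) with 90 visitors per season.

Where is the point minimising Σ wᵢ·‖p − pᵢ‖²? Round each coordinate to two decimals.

(4.81, 6.23)

The minimiser of Σwᵢ‖p−pᵢ‖² is the weighted centroid p* = (Σwᵢpᵢ)/(Σwᵢ).
Σwᵢ = 260.
Σwᵢxᵢ = 70·5 + 100·9 + 90·0 = 1250.
Σwᵢyᵢ = 70·10 + 100·2 + 90·8 = 1620.
x* = 1250/260 = 4.81, y* = 1620/260 = 6.23.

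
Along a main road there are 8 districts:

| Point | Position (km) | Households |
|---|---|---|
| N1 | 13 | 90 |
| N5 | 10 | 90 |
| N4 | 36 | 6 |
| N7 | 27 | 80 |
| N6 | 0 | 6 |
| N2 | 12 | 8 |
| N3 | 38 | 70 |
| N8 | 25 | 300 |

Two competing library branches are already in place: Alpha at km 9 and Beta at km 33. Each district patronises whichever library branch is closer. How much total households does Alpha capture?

The indifferent point is the midpoint (9+33)/2 = 21; districts left of it (closer to Alpha at 9) go to Alpha, those right go to Beta.
  N6 at 0 (w=6) → Alpha
  N5 at 10 (w=90) → Alpha
  N2 at 12 (w=8) → Alpha
  N1 at 13 (w=90) → Alpha
  N8 at 25 (w=300) → Beta
  N7 at 27 (w=80) → Beta
  N4 at 36 (w=6) → Beta
  N3 at 38 (w=70) → Beta
Alpha captures 194; Beta captures 456.

194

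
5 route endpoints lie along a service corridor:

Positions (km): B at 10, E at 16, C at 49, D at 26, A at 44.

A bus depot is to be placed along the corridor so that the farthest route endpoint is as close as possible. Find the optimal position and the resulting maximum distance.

location 29.5, max distance 19.5

The 1-center on a line is the midpoint of the two extreme points: leftmost at 10, rightmost at 49.
Optimal location = (10 + 49)/2 = 29.5; maximum distance = (49 − 10)/2 = 19.5.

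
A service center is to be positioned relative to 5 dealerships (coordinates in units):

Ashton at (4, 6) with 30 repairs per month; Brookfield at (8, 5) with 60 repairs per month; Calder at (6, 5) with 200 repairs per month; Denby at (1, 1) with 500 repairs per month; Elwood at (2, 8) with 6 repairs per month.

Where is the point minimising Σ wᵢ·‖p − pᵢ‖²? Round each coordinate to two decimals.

(2.90, 2.55)

The minimiser of Σwᵢ‖p−pᵢ‖² is the weighted centroid p* = (Σwᵢpᵢ)/(Σwᵢ).
Σwᵢ = 796.
Σwᵢxᵢ = 30·4 + 60·8 + 200·6 + 500·1 + 6·2 = 2312.
Σwᵢyᵢ = 30·6 + 60·5 + 200·5 + 500·1 + 6·8 = 2028.
x* = 2312/796 = 2.90, y* = 2028/796 = 2.55.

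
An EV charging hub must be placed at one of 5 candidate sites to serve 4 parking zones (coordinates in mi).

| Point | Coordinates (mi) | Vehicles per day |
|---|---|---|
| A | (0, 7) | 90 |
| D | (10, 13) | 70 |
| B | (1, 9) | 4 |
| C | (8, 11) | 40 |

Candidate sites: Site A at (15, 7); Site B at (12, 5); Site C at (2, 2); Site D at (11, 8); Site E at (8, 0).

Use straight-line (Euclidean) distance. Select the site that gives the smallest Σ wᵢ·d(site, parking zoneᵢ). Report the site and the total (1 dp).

Site D, total 1560.9 mi

Total weighted distance at each candidate:
  Site A (15, 7): total = 2275.8
  Site B (12, 5): total = 2007.4
  Site C (2, 2): total = 1897.7
  Site D (11, 8): total = 1560.9
  Site E (8, 0): total = 2363.0
Minimum is at Site D with total 1560.9 mi.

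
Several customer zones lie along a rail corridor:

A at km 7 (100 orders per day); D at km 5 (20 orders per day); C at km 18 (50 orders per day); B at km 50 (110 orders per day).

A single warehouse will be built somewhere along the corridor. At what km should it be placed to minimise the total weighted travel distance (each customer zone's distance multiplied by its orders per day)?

For a sum of weighted absolute distances on a line, the optimum is the weighted median (not the mean). Total weight W = 280; half-weight = 140.
Sort by position and accumulate weight:
  km 5 (D, w=20) → cum 20
  km 7 (A, w=100) → cum 120
  km 18 (C, w=50) → cum 170  ≥ 140 → median here
  km 50 (B, w=110) → cum 280
Optimal location: km 18.

x = 18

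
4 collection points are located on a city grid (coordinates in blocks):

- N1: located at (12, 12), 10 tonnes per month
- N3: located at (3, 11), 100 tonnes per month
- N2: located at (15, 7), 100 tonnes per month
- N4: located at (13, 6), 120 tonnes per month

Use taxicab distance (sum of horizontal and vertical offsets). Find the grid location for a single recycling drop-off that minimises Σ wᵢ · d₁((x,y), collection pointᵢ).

Manhattan distance separates: Σwᵢ(|x−xᵢ|+|y−yᵢ|) = Σwᵢ|x−xᵢ| + Σwᵢ|y−yᵢ|, so x and y are optimised independently as 1-D weighted medians.
Total weight W = 330; half = 165.
x-coordinate, sorted with cumulative weight:
  x=3 (N3, w=100) cum 100
  x=12 (N1, w=10) cum 110
  x=13 (N4, w=120) cum 230  ← median
  x=15 (N2, w=100) cum 330
⇒ x* = 13
y-coordinate, sorted with cumulative weight:
  y=6 (N4, w=120) cum 120
  y=7 (N2, w=100) cum 220  ← median
  y=11 (N3, w=100) cum 320
  y=12 (N1, w=10) cum 330
⇒ y* = 7

(13, 7)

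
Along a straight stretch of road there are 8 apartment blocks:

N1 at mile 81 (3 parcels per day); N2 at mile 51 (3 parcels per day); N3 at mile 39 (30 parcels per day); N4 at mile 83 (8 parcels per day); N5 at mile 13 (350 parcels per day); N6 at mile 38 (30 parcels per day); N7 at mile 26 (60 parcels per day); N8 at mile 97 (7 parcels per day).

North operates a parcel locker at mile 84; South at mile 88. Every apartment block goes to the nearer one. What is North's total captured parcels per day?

484

The indifferent point is the midpoint (84+88)/2 = 86; apartment blocks left of it (closer to North at 84) go to North, those right go to South.
  N5 at 13 (w=350) → North
  N7 at 26 (w=60) → North
  N6 at 38 (w=30) → North
  N3 at 39 (w=30) → North
  N2 at 51 (w=3) → North
  N1 at 81 (w=3) → North
  N4 at 83 (w=8) → North
  N8 at 97 (w=7) → South
North captures 484; South captures 7.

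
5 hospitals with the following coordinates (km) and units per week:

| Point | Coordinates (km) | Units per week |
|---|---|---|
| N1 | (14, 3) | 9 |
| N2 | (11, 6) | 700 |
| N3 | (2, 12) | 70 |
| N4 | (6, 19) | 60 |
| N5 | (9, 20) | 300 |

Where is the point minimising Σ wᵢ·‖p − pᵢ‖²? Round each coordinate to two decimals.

The minimiser of Σwᵢ‖p−pᵢ‖² is the weighted centroid p* = (Σwᵢpᵢ)/(Σwᵢ).
Σwᵢ = 1139.
Σwᵢxᵢ = 9·14 + 700·11 + 70·2 + 60·6 + 300·9 = 11026.
Σwᵢyᵢ = 9·3 + 700·6 + 70·12 + 60·19 + 300·20 = 12207.
x* = 11026/1139 = 9.68, y* = 12207/1139 = 10.72.

(9.68, 10.72)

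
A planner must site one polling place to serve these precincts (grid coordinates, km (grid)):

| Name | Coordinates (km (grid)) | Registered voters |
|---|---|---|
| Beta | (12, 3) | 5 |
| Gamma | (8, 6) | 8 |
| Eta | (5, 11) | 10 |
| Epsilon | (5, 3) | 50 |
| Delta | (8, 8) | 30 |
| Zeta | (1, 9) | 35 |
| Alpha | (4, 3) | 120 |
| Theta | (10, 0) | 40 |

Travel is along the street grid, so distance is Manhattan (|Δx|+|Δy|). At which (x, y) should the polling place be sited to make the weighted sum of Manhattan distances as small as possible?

Manhattan distance separates: Σwᵢ(|x−xᵢ|+|y−yᵢ|) = Σwᵢ|x−xᵢ| + Σwᵢ|y−yᵢ|, so x and y are optimised independently as 1-D weighted medians.
Total weight W = 298; half = 149.
x-coordinate, sorted with cumulative weight:
  x=1 (Zeta, w=35) cum 35
  x=4 (Alpha, w=120) cum 155  ← median
  x=5 (Eta, w=10) cum 165
  x=5 (Epsilon, w=50) cum 215
  x=8 (Gamma, w=8) cum 223
  x=8 (Delta, w=30) cum 253
  x=10 (Theta, w=40) cum 293
  x=12 (Beta, w=5) cum 298
⇒ x* = 4
y-coordinate, sorted with cumulative weight:
  y=0 (Theta, w=40) cum 40
  y=3 (Beta, w=5) cum 45
  y=3 (Epsilon, w=50) cum 95
  y=3 (Alpha, w=120) cum 215  ← median
  y=6 (Gamma, w=8) cum 223
  y=8 (Delta, w=30) cum 253
  y=9 (Zeta, w=35) cum 288
  y=11 (Eta, w=10) cum 298
⇒ y* = 3

(4, 3)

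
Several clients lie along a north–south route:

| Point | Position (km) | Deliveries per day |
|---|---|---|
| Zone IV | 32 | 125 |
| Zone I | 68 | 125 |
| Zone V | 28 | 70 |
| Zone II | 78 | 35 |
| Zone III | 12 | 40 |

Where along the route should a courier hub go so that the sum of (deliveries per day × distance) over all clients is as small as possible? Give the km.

For a sum of weighted absolute distances on a line, the optimum is the weighted median (not the mean). Total weight W = 395; half-weight = 197.5.
Sort by position and accumulate weight:
  km 12 (Zone III, w=40) → cum 40
  km 28 (Zone V, w=70) → cum 110
  km 32 (Zone IV, w=125) → cum 235  ≥ 197.5 → median here
  km 68 (Zone I, w=125) → cum 360
  km 78 (Zone II, w=35) → cum 395
Optimal location: km 32.

x = 32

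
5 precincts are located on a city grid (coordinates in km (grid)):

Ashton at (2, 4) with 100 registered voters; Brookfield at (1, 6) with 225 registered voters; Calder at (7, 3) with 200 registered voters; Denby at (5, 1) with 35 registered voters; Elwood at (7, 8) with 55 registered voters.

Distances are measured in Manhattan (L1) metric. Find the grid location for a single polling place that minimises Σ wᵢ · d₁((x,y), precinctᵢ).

Manhattan distance separates: Σwᵢ(|x−xᵢ|+|y−yᵢ|) = Σwᵢ|x−xᵢ| + Σwᵢ|y−yᵢ|, so x and y are optimised independently as 1-D weighted medians.
Total weight W = 615; half = 307.5.
x-coordinate, sorted with cumulative weight:
  x=1 (Brookfield, w=225) cum 225
  x=2 (Ashton, w=100) cum 325  ← median
  x=5 (Denby, w=35) cum 360
  x=7 (Calder, w=200) cum 560
  x=7 (Elwood, w=55) cum 615
⇒ x* = 2
y-coordinate, sorted with cumulative weight:
  y=1 (Denby, w=35) cum 35
  y=3 (Calder, w=200) cum 235
  y=4 (Ashton, w=100) cum 335  ← median
  y=6 (Brookfield, w=225) cum 560
  y=8 (Elwood, w=55) cum 615
⇒ y* = 4

(2, 4)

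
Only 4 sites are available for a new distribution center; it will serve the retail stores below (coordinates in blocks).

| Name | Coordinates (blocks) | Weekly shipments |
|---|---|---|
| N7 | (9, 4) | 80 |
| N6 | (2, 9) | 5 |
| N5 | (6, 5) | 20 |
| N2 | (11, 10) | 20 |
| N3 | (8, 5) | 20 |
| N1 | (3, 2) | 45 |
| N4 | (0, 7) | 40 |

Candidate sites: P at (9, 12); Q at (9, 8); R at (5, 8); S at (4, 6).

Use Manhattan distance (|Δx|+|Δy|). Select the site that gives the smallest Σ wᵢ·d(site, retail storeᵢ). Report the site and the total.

Total weighted distance at each candidate:
  P (9, 12): total = 2410
  Q (9, 8): total = 1580
  R (5, 8): total = 1620
  S (4, 6): total = 1390
Minimum is at S with total 1390 blocks.

S, total 1390 blocks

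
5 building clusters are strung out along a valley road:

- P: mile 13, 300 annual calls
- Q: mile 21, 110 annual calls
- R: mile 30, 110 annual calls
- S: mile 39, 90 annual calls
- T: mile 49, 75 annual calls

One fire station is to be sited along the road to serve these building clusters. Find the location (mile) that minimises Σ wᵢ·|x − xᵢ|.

x = 21

For a sum of weighted absolute distances on a line, the optimum is the weighted median (not the mean). Total weight W = 685; half-weight = 342.5.
Sort by position and accumulate weight:
  mile 13 (P, w=300) → cum 300
  mile 21 (Q, w=110) → cum 410  ≥ 342.5 → median here
  mile 30 (R, w=110) → cum 520
  mile 39 (S, w=90) → cum 610
  mile 49 (T, w=75) → cum 685
Optimal location: mile 21.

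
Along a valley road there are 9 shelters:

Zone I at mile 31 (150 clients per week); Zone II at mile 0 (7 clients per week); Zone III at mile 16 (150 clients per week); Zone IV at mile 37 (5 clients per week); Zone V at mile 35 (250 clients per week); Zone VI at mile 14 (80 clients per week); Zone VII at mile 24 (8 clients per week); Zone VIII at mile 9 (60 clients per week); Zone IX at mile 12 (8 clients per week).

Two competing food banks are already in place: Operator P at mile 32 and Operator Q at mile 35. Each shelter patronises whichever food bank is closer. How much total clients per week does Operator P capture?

The indifferent point is the midpoint (32+35)/2 = 33.5; shelters left of it (closer to Operator P at 32) go to Operator P, those right go to Operator Q.
  Zone II at 0 (w=7) → Operator P
  Zone VIII at 9 (w=60) → Operator P
  Zone IX at 12 (w=8) → Operator P
  Zone VI at 14 (w=80) → Operator P
  Zone III at 16 (w=150) → Operator P
  Zone VII at 24 (w=8) → Operator P
  Zone I at 31 (w=150) → Operator P
  Zone V at 35 (w=250) → Operator Q
  Zone IV at 37 (w=5) → Operator Q
Operator P captures 463; Operator Q captures 255.

463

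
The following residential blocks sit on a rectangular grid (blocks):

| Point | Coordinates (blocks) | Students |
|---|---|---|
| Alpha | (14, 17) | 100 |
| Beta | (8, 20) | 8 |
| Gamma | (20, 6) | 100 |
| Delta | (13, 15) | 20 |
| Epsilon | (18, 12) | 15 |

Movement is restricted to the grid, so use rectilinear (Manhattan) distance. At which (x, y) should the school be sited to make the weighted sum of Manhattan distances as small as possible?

Manhattan distance separates: Σwᵢ(|x−xᵢ|+|y−yᵢ|) = Σwᵢ|x−xᵢ| + Σwᵢ|y−yᵢ|, so x and y are optimised independently as 1-D weighted medians.
Total weight W = 243; half = 121.5.
x-coordinate, sorted with cumulative weight:
  x=8 (Beta, w=8) cum 8
  x=13 (Delta, w=20) cum 28
  x=14 (Alpha, w=100) cum 128  ← median
  x=18 (Epsilon, w=15) cum 143
  x=20 (Gamma, w=100) cum 243
⇒ x* = 14
y-coordinate, sorted with cumulative weight:
  y=6 (Gamma, w=100) cum 100
  y=12 (Epsilon, w=15) cum 115
  y=15 (Delta, w=20) cum 135  ← median
  y=17 (Alpha, w=100) cum 235
  y=20 (Beta, w=8) cum 243
⇒ y* = 15

(14, 15)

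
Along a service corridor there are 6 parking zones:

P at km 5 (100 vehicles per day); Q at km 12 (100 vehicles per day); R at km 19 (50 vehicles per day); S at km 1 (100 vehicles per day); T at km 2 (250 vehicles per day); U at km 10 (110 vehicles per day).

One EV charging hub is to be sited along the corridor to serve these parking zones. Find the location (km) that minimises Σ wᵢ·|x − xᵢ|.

x = 5

For a sum of weighted absolute distances on a line, the optimum is the weighted median (not the mean). Total weight W = 710; half-weight = 355.
Sort by position and accumulate weight:
  km 1 (S, w=100) → cum 100
  km 2 (T, w=250) → cum 350
  km 5 (P, w=100) → cum 450  ≥ 355 → median here
  km 10 (U, w=110) → cum 560
  km 12 (Q, w=100) → cum 660
  km 19 (R, w=50) → cum 710
Optimal location: km 5.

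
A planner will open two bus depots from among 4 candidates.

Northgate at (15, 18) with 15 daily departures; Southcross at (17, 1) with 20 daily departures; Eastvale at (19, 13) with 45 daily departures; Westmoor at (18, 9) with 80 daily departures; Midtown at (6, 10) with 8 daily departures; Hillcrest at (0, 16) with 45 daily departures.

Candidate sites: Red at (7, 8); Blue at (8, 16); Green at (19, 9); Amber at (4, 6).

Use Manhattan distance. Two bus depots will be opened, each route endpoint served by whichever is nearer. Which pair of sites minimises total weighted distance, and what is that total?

{Blue, Green}, total 1019

Evaluate every pair (each demand assigned to the nearer of the two):
  {Blue, Green}: total = 1019
  {Green, Amber}: total = 1333
  {Red, Green}: total = 1354
  {Red, Blue}: total = 2449
  {Blue, Amber}: total = 2893
  {Red, Amber}: total = 2989
Best pair: {Blue, Green} with total 1019.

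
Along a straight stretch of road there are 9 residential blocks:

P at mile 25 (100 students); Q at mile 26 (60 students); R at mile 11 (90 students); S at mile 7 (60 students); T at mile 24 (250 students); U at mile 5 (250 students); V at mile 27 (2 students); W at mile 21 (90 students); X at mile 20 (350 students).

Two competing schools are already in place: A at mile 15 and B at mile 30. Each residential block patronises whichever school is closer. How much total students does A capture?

840

The indifferent point is the midpoint (15+30)/2 = 22.5; residential blocks left of it (closer to A at 15) go to A, those right go to B.
  U at 5 (w=250) → A
  S at 7 (w=60) → A
  R at 11 (w=90) → A
  X at 20 (w=350) → A
  W at 21 (w=90) → A
  T at 24 (w=250) → B
  P at 25 (w=100) → B
  Q at 26 (w=60) → B
  V at 27 (w=2) → B
A captures 840; B captures 412.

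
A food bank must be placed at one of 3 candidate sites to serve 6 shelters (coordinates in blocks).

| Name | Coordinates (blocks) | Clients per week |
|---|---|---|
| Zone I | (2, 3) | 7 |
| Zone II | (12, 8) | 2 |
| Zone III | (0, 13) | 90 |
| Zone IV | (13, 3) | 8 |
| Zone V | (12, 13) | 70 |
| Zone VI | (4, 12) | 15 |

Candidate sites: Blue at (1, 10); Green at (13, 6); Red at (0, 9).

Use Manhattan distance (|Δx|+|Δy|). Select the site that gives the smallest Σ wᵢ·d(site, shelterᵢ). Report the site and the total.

Blue, total 1649 blocks

Total weighted distance at each candidate:
  Blue (1, 10): total = 1649
  Green (13, 6): total = 2713
  Red (0, 9): total = 1819
Minimum is at Blue with total 1649 blocks.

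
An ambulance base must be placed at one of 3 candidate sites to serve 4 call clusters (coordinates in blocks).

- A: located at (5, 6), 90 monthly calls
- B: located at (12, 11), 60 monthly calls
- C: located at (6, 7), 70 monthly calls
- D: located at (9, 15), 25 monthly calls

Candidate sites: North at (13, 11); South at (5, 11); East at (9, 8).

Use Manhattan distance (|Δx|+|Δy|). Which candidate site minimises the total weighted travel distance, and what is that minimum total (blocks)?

Total weighted distance at each candidate:
  North (13, 11): total = 2200
  South (5, 11): total = 1420
  East (9, 8): total = 1355
Minimum is at East with total 1355 blocks.

East, total 1355 blocks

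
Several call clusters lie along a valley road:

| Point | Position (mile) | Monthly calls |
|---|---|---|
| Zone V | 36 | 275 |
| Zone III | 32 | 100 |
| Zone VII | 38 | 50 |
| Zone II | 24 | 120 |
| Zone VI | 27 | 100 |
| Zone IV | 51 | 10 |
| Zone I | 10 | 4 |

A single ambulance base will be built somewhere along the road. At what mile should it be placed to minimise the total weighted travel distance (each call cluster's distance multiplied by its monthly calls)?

For a sum of weighted absolute distances on a line, the optimum is the weighted median (not the mean). Total weight W = 659; half-weight = 329.5.
Sort by position and accumulate weight:
  mile 10 (Zone I, w=4) → cum 4
  mile 24 (Zone II, w=120) → cum 124
  mile 27 (Zone VI, w=100) → cum 224
  mile 32 (Zone III, w=100) → cum 324
  mile 36 (Zone V, w=275) → cum 599  ≥ 329.5 → median here
  mile 38 (Zone VII, w=50) → cum 649
  mile 51 (Zone IV, w=10) → cum 659
Optimal location: mile 36.

x = 36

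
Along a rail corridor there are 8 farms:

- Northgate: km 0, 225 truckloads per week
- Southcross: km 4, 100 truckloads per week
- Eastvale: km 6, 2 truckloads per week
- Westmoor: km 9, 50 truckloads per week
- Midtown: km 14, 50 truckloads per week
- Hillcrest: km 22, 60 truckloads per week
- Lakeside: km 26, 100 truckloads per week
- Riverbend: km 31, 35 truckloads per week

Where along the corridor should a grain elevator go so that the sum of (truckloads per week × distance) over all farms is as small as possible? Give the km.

x = 4

For a sum of weighted absolute distances on a line, the optimum is the weighted median (not the mean). Total weight W = 622; half-weight = 311.
Sort by position and accumulate weight:
  km 0 (Northgate, w=225) → cum 225
  km 4 (Southcross, w=100) → cum 325  ≥ 311 → median here
  km 6 (Eastvale, w=2) → cum 327
  km 9 (Westmoor, w=50) → cum 377
  km 14 (Midtown, w=50) → cum 427
  km 22 (Hillcrest, w=60) → cum 487
  km 26 (Lakeside, w=100) → cum 587
  km 31 (Riverbend, w=35) → cum 622
Optimal location: km 4.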